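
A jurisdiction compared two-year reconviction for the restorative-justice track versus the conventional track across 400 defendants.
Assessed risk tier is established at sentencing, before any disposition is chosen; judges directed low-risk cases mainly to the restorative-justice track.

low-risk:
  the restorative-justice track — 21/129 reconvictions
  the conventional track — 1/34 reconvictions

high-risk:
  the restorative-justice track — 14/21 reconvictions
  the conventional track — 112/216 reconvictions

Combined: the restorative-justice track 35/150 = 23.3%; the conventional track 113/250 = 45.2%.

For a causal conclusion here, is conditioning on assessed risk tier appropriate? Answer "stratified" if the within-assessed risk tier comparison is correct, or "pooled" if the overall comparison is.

stratified

Since assessed risk tier is a pre-existing factor (not a product of the disposition) and it affects the outcome on its own, it is a confounder. The stratified rates, not the pooled rate, identify the causal effect.
Within each level — low-risk: 16.3% vs 2.9%; high-risk: 66.7% vs 51.9% — the conventional track is lower every time.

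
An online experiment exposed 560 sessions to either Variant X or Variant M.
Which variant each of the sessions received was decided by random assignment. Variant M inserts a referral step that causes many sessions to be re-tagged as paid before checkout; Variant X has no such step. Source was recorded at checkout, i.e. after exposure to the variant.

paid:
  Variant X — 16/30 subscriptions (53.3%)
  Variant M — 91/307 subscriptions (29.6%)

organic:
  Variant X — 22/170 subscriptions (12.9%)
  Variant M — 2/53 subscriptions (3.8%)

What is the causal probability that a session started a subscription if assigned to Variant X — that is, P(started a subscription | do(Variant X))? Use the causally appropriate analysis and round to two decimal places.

Variant X is higher inside every traffic source stratum but Variant M is higher in aggregate. Whether to stratify depends on how traffic source relates to the variant.
Traffic source lies on the pathway variant → traffic source → outcome, so adjusting for it blocks the indirect effect. For the total causal effect of variant, use the unadjusted pooled rates.
So P(outcome | do(Variant X)) is just the pooled rate for Variant X: 38/200 = 0.190.

0.19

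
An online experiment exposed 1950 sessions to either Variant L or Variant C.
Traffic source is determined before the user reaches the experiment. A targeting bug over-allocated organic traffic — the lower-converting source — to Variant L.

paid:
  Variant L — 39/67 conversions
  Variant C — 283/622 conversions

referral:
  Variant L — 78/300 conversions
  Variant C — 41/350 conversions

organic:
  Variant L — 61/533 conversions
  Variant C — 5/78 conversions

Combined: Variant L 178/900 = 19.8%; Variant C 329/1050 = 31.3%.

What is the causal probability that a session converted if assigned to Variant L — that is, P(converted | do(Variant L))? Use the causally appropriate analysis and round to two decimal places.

The stratified and pooled comparisons disagree (Variant L wins within each traffic source; Variant C wins overall), so the answer turns on the causal role of traffic source.
Traffic source is set before the variant has any effect — it is not caused by the variant — and it independently drives the outcome. That makes it a confounder, so the causal comparison is within traffic source levels.
Standardising Variant L to the population traffic source mix: 0.353·39/67 + 0.333·78/300 + 0.313·61/533 = 0.328.

0.33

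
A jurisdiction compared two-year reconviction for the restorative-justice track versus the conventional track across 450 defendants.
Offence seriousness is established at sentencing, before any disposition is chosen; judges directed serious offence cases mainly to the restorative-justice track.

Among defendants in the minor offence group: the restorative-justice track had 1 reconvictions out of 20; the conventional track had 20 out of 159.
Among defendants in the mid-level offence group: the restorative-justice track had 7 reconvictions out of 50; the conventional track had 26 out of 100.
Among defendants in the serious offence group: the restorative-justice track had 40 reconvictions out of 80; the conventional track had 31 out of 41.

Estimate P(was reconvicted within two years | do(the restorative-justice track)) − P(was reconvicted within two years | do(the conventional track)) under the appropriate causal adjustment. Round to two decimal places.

The imbalance in offence seriousness arose from how defendants were allocated, not from anything the disposition did; and offence seriousness independently affects the outcome. The pooled gap is confounded — condition on offence seriousness.
Adjusting over the population distribution of offence seriousness: 0.398·(0.050−0.126) + 0.333·(0.140−0.260) + 0.269·(0.500−0.756) = -0.139.

-0.14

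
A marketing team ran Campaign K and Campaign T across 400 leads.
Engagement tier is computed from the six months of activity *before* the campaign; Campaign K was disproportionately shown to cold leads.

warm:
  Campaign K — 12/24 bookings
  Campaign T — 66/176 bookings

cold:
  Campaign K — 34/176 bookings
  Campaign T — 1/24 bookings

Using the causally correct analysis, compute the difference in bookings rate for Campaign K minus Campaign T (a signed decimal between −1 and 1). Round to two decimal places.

+0.14

Since engagement tier is a pre-existing factor (not a product of the campaign) and it affects the outcome on its own, it is a confounder. The stratified rates, not the pooled rate, identify the causal effect.
Adjusting over the population distribution of engagement tier: 0.500·(0.500−0.375) + 0.500·(0.193−0.042) = +0.138.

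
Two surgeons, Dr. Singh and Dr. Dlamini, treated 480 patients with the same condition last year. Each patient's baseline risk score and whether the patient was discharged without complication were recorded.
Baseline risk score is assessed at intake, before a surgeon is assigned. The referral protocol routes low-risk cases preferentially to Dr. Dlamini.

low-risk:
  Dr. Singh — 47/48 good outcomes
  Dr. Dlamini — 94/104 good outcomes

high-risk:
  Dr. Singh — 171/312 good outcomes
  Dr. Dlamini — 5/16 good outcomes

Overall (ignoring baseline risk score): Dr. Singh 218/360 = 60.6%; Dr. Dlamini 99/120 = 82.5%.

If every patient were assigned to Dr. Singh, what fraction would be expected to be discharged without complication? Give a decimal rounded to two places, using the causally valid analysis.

0.68

The stratified and pooled comparisons disagree (Dr. Singh wins within each baseline risk score; Dr. Dlamini wins overall), so the answer turns on the causal role of baseline risk score.
The imbalance in baseline risk score arose from how patients were allocated, not from anything the surgeon did; and baseline risk score independently affects the outcome. The pooled gap is confounded — condition on baseline risk score.
Standardising Dr. Singh to the population baseline risk score mix: 0.317·47/48 + 0.683·171/312 = 0.685.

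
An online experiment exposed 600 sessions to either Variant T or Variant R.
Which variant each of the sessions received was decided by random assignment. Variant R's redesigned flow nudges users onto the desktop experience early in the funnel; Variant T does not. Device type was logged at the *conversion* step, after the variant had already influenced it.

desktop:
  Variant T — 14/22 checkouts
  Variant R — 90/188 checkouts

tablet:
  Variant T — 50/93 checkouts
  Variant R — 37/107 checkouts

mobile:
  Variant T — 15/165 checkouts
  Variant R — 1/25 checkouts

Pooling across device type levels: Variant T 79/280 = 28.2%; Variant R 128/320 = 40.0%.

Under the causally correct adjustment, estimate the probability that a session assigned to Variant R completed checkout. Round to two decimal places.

Device type lies on the pathway variant → device type → outcome, so adjusting for it blocks the indirect effect. For the total causal effect of variant, use the unadjusted pooled rates.
So P(outcome | do(Variant R)) is just the pooled rate for Variant R: 128/320 = 0.400.

0.40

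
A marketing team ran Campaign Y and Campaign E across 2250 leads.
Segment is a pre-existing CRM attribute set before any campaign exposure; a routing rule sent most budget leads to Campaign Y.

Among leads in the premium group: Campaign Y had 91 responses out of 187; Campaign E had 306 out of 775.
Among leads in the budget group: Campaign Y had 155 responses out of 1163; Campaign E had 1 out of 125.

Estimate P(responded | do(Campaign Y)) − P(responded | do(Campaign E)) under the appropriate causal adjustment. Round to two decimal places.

The customer segment-specific comparison favours Campaign Y throughout, but the pooled figures favour Campaign E. The question is whether to condition on customer segment.
Since customer segment is a pre-existing factor (not a product of the campaign) and it affects the outcome on its own, it is a confounder. The stratified rates, not the pooled rate, identify the causal effect.
Adjusting over the population distribution of customer segment: 0.428·(0.487−0.395) + 0.572·(0.133−0.008) = +0.111.

+0.11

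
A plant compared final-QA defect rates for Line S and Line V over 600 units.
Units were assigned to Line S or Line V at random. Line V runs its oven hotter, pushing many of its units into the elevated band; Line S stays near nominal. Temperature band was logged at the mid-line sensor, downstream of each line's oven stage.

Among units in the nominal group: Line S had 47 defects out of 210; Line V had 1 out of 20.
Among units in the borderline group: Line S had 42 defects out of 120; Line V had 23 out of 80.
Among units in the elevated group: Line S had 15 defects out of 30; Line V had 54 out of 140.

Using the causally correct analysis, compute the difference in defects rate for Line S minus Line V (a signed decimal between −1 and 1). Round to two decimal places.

In-process temperature band here is a post-treatment variable shaped by the line; conditioning on it would introduce bias rather than remove it. The overall comparison is the causal one.
The causal difference is the pooled difference: 0.289 − 0.325 = -0.036.

-0.04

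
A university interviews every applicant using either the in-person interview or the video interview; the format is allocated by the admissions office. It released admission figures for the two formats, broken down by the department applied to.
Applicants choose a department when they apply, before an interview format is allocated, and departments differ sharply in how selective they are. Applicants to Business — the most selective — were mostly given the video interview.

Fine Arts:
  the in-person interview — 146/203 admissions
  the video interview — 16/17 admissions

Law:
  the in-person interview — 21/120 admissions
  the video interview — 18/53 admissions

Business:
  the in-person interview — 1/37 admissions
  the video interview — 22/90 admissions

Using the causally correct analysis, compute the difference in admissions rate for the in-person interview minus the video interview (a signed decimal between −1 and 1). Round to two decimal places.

the video interview is higher inside every department stratum but the in-person interview is higher in aggregate. Whether to stratify depends on how department relates to the interview format.
Department is set before the interview format has any effect — it is not caused by the interview format — and it independently drives the outcome. That makes it a confounder, so the causal comparison is within department levels.
Adjusting over the population distribution of department: 0.423·(0.719−0.941) + 0.333·(0.175−0.340) + 0.244·(0.027−0.244) = -0.202.

-0.20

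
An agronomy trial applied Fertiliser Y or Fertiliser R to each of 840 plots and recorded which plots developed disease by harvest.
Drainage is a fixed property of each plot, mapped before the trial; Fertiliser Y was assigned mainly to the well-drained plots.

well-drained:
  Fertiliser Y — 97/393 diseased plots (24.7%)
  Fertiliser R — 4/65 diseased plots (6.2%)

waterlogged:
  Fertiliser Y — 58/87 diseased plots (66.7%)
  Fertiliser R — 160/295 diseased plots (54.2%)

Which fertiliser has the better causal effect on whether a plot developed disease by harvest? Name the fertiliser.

Field drainage differs across fertilisers for reasons unrelated to any effect of the fertiliser itself, and it separately predicts the outcome — a classic confounder. We must compare within field drainage levels.
Within each level — well-drained: 24.7% vs 6.2%; waterlogged: 66.7% vs 54.2% — Fertiliser R is lower every time.

Fertiliser R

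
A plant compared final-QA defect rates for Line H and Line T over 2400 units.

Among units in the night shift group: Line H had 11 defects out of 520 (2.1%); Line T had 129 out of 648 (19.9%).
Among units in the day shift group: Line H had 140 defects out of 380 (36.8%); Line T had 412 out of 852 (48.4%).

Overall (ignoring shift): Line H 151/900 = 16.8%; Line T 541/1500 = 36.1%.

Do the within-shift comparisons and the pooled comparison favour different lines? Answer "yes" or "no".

Within each shift level (night shift 2.1% vs 19.9%; day shift 36.8% vs 48.4%), Line H has the lower rate every time. Pooled: 16.8% vs 36.1% — Line H has the lower rate overall. They agree.

no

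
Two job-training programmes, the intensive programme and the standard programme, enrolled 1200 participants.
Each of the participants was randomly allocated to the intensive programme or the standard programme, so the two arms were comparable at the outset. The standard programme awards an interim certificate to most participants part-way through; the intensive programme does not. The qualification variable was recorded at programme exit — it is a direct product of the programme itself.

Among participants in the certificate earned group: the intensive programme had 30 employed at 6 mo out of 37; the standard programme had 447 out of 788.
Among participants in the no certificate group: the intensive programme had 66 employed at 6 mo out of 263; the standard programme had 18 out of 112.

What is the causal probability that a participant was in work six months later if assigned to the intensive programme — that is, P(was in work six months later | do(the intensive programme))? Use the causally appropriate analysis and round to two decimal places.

0.32

The qualification attained during the programme-specific comparison favours the intensive programme throughout, but the pooled figures favour the standard programme. The question is whether to condition on qualification attained during the programme.
Because the programme influences qualification attained during the programme, qualification attained during the programme is a post-treatment mediator, not a confounder. Stratifying on it would bias the estimate; the causal effect is the crude pooled difference.
So P(outcome | do(the intensive programme)) is just the pooled rate for the intensive programme: 96/300 = 0.320.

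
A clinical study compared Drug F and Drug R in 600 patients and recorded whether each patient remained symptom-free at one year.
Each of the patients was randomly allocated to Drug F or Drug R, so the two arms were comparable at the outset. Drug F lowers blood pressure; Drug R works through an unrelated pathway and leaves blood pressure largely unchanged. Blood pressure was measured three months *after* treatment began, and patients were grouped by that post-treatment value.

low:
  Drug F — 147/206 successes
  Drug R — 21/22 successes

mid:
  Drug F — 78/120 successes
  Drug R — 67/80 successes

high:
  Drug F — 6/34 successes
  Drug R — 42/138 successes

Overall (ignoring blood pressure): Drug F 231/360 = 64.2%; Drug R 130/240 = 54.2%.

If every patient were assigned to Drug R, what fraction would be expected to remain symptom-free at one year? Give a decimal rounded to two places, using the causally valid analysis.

0.54

Blood pressure lies on the pathway drug → blood pressure → outcome, so adjusting for it blocks the indirect effect. For the total causal effect of drug, use the unadjusted pooled rates.
So P(outcome | do(Drug R)) is just the pooled rate for Drug R: 130/240 = 0.542.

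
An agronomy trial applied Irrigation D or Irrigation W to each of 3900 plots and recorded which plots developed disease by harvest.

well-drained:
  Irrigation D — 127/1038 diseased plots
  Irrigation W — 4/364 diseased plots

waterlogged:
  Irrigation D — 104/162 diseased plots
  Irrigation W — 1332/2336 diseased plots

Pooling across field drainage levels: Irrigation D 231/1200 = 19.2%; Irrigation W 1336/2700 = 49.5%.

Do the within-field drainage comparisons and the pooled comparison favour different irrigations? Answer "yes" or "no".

yes

Within each field drainage level (well-drained 12.2% vs 1.1%; waterlogged 64.2% vs 57.0%), Irrigation W has the lower rate every time. Pooled: 19.2% vs 49.5% — Irrigation D has the lower rate overall. The two comparisons disagree.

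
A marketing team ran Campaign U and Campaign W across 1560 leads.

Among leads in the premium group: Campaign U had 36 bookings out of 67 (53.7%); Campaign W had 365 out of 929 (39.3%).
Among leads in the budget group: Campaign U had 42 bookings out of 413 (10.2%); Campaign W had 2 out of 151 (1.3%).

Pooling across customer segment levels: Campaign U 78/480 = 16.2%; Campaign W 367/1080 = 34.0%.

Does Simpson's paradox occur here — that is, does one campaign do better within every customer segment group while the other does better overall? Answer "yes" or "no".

yes

Within each customer segment level (premium 53.7% vs 39.3%; budget 10.2% vs 1.3%), Campaign U has the higher rate every time. Pooled: 16.2% vs 34.0% — Campaign W has the higher rate overall. The two comparisons disagree.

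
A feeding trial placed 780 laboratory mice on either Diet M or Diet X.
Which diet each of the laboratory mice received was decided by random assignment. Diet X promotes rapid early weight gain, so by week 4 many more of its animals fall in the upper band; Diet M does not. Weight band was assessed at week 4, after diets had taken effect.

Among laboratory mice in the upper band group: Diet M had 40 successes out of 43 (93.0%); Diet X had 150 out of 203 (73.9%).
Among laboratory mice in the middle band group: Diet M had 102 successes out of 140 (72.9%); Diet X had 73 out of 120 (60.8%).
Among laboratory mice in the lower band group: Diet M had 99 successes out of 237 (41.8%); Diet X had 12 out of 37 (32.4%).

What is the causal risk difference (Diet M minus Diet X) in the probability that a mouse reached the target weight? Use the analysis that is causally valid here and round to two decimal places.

Diet M is higher inside every week-4 weight band stratum but Diet X is higher in aggregate. Whether to stratify depends on how week-4 weight band relates to the diet.
Week-4 weight band is downstream of the diet. One should not condition on a consequence of treatment, so the overall rates are the right comparison.
The causal difference is the pooled difference: 0.574 − 0.653 = -0.079.

-0.08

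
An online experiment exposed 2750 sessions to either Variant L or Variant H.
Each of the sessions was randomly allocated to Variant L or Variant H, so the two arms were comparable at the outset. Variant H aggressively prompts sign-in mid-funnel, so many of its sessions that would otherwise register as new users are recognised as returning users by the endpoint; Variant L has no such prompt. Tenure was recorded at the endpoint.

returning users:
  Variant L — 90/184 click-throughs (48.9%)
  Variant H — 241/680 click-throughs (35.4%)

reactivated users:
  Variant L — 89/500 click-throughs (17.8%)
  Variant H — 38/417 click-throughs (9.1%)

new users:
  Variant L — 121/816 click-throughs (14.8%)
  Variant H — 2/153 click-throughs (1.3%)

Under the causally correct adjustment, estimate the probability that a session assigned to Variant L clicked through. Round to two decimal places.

User tenure lies on the pathway variant → user tenure → outcome, so adjusting for it blocks the indirect effect. For the total causal effect of variant, use the unadjusted pooled rates.
So P(outcome | do(Variant L)) is just the pooled rate for Variant L: 300/1500 = 0.200.

0.20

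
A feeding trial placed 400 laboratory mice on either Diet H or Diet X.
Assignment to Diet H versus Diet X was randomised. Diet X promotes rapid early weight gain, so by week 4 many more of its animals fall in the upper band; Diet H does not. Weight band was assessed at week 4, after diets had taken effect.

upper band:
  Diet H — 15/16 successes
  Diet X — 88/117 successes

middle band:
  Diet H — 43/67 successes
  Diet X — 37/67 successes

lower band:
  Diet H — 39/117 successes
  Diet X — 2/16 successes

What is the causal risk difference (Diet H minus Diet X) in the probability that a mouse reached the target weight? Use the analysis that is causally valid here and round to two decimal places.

Because the diet influences week-4 weight band, week-4 weight band is a post-treatment mediator, not a confounder. Stratifying on it would bias the estimate; the causal effect is the crude pooled difference.
The causal difference is the pooled difference: 0.485 − 0.635 = -0.150.

-0.15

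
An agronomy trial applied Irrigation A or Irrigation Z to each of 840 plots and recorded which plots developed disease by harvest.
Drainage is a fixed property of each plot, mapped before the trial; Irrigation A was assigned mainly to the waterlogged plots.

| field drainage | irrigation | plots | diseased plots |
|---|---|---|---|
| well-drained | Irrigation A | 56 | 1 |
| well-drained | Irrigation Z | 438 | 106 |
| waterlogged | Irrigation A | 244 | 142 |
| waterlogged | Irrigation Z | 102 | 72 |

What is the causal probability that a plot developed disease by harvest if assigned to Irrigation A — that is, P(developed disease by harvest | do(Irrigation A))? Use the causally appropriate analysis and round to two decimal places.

Here field drainage is a common cause — it drives both which irrigation a case falls under and the outcome. The crude comparison mixes populations; the stratum-specific rates are the causally relevant ones.
Standardising Irrigation A to the population field drainage mix: 0.588·1/56 + 0.412·142/244 = 0.250.

0.25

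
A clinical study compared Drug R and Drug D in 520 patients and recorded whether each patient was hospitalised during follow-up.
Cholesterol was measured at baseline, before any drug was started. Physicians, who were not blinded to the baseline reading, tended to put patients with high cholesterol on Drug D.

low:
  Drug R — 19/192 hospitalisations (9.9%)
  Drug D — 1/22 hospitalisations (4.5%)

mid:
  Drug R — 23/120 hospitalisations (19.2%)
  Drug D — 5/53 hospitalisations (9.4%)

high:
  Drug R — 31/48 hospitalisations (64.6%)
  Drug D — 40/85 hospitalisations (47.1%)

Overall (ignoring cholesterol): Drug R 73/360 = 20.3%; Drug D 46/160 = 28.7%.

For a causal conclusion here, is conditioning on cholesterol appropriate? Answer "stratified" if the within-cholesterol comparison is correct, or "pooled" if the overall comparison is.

Within every cholesterol level Drug D has the lower rate, yet pooled Drug R does — Simpson's reversal.
Here cholesterol is a common cause — it drives both which drug a case falls under and the outcome. The crude comparison mixes populations; the stratum-specific rates are the causally relevant ones.
Within each level — low: 9.9% vs 4.5%; mid: 19.2% vs 9.4%; high: 64.6% vs 47.1% — Drug D is lower every time.

stratified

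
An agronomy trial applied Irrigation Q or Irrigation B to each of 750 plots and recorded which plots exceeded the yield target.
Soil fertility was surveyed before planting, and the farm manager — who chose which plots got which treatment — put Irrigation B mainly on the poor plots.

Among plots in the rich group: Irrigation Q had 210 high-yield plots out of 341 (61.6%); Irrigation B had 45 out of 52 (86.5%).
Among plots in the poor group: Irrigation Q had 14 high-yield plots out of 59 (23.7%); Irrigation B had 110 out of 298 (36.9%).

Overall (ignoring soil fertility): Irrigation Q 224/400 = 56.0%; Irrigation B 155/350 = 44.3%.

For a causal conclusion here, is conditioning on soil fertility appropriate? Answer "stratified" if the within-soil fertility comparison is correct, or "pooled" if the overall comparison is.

stratified

Since soil fertility is a pre-existing factor (not a product of the irrigation) and it affects the outcome on its own, it is a confounder. The stratified rates, not the pooled rate, identify the causal effect.
Within each level — rich: 61.6% vs 86.5%; poor: 23.7% vs 36.9% — Irrigation B is higher every time.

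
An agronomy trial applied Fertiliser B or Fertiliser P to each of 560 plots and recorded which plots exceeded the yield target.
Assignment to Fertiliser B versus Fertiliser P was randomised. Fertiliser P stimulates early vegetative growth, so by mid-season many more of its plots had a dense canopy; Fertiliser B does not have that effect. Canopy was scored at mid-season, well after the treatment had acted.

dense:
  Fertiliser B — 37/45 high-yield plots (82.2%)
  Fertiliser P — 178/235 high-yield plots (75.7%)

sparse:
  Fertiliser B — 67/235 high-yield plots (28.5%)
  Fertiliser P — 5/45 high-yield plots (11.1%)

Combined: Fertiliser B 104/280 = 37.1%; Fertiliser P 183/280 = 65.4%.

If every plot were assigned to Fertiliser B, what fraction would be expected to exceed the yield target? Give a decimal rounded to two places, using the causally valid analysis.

Within every mid-season canopy level Fertiliser B has the higher rate, yet pooled Fertiliser P does — Simpson's reversal.
Because the fertiliser influences mid-season canopy, mid-season canopy is a post-treatment mediator, not a confounder. Stratifying on it would bias the estimate; the causal effect is the crude pooled difference.
So P(outcome | do(Fertiliser B)) is just the pooled rate for Fertiliser B: 104/280 = 0.371.

0.37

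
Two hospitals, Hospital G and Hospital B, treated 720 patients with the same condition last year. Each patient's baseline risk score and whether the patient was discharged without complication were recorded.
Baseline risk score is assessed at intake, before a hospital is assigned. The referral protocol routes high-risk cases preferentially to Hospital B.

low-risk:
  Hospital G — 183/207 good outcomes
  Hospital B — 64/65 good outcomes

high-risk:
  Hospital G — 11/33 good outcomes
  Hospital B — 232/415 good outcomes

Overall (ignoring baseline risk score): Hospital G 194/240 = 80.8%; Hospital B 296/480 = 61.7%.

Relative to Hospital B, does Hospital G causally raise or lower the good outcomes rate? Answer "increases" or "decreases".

decreases

The baseline risk score-specific comparison favours Hospital B throughout, but the pooled figures favour Hospital G. The question is whether to condition on baseline risk score.
Here baseline risk score is a common cause — it drives both which hospital a case falls under and the outcome. The crude comparison mixes populations; the stratum-specific rates are the causally relevant ones.
Within each level — low-risk: 88.4% vs 98.5%; high-risk: 33.3% vs 55.9% — Hospital B is higher every time.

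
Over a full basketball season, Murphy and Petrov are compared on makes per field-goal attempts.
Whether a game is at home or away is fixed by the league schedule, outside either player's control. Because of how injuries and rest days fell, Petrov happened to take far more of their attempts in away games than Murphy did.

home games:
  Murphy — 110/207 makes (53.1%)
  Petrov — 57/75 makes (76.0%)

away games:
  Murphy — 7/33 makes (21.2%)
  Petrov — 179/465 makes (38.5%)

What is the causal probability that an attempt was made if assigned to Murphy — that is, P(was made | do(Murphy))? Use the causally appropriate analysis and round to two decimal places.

Within every game venue level Petrov has the higher rate, yet pooled Murphy does — Simpson's reversal.
Here game venue is a common cause — it drives both which player a case falls under and the outcome. The crude comparison mixes populations; the stratum-specific rates are the causally relevant ones.
Standardising Murphy to the population game venue mix: 0.362·110/207 + 0.638·7/33 = 0.328.

0.33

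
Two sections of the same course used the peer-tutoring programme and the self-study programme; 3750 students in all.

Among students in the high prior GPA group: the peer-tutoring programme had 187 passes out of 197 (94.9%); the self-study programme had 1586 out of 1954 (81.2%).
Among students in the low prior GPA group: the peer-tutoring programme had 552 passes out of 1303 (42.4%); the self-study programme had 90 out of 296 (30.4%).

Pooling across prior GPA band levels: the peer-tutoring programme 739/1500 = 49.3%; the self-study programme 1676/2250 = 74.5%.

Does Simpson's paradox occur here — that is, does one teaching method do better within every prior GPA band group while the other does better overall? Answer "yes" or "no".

Within each prior GPA band level (high prior GPA 94.9% vs 81.2%; low prior GPA 42.4% vs 30.4%), the peer-tutoring programme has the higher rate every time. Pooled: 49.3% vs 74.5% — the self-study programme has the higher rate overall. The two comparisons disagree.

yes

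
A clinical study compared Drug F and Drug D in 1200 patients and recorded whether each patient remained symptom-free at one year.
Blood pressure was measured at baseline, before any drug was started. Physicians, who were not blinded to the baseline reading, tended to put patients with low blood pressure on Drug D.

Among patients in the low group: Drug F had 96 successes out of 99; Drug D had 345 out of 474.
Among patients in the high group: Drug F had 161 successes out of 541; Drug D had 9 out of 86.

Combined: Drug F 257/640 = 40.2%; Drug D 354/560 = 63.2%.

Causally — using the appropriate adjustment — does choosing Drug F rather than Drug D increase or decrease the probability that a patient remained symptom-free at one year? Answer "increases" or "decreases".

increases

Within every blood pressure level Drug F has the higher rate, yet pooled Drug D does — Simpson's reversal.
The imbalance in blood pressure arose from how patients were allocated, not from anything the drug did; and blood pressure independently affects the outcome. The pooled gap is confounded — condition on blood pressure.
Within each level — low: 97.0% vs 72.8%; high: 29.8% vs 10.5% — Drug F is higher every time.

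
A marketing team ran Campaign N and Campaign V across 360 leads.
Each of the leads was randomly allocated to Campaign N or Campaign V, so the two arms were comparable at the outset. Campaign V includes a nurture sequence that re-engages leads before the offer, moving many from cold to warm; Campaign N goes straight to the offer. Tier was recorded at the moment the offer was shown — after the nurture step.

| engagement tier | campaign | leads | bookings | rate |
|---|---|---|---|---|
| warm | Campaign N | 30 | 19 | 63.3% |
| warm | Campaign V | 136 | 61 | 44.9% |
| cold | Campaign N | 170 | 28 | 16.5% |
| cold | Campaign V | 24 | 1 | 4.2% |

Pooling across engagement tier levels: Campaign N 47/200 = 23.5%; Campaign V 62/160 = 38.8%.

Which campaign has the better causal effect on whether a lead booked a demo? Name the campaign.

Campaign V

Engagement tier lies on the pathway campaign → engagement tier → outcome, so adjusting for it blocks the indirect effect. For the total causal effect of campaign, use the unadjusted pooled rates.
Pooled: Campaign N 23.5% vs Campaign V 38.8%; Campaign V is higher overall.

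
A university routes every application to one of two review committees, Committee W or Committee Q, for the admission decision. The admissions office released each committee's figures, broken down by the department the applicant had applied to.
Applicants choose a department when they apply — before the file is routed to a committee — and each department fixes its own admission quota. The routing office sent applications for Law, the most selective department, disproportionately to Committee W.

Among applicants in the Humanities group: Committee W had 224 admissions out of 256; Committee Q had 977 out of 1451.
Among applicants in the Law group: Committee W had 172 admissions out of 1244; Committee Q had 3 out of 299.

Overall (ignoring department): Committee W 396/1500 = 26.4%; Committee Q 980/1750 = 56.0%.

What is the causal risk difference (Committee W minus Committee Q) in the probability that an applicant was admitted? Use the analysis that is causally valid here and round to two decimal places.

+0.17

The imbalance in department arose from how applicants were allocated, not from anything the review committee did; and department independently affects the outcome. The pooled gap is confounded — condition on department.
Adjusting over the population distribution of department: 0.525·(0.875−0.673) + 0.475·(0.138−0.010) = +0.167.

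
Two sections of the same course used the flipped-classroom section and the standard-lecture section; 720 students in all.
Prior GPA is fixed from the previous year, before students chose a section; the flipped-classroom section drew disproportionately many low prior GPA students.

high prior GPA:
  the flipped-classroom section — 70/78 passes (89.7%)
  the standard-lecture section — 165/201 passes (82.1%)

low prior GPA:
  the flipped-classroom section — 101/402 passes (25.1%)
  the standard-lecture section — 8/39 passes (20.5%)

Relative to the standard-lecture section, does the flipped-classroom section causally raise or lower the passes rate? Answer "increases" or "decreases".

increases

The stratified and pooled comparisons disagree (the flipped-classroom section wins within each prior GPA band; the standard-lecture section wins overall), so the answer turns on the causal role of prior GPA band.
Prior GPA band satisfies the back-door criterion: it is not a descendant of the teaching method, and it blocks the spurious path from teaching method to outcome. Adjusting for it (i.e., using the within-prior GPA band rates) gives the causal effect.
Within each level — high prior GPA: 89.7% vs 82.1%; low prior GPA: 25.1% vs 20.5% — the flipped-classroom section is higher every time.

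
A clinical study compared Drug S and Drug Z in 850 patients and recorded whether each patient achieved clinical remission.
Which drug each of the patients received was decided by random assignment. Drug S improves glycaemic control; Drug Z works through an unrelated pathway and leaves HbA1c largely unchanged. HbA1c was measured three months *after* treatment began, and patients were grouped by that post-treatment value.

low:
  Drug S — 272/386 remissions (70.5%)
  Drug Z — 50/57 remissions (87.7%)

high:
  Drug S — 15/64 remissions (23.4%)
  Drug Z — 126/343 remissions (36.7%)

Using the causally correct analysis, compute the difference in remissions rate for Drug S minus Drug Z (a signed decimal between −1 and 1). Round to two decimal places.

+0.20

The HbA1c-specific comparison favours Drug Z throughout, but the pooled figures favour Drug S. The question is whether to condition on HbA1c.
HbA1c here is a post-treatment variable shaped by the drug; conditioning on it would introduce bias rather than remove it. The overall comparison is the causal one.
The causal difference is the pooled difference: 0.638 − 0.440 = +0.198.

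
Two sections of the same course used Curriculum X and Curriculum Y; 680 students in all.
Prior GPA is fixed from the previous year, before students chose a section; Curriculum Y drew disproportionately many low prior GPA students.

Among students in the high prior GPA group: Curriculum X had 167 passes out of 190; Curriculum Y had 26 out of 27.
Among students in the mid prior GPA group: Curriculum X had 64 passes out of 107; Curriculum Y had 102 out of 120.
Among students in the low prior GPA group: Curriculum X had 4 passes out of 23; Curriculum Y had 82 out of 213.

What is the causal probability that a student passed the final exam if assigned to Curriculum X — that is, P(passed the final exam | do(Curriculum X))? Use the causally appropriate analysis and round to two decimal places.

Since prior GPA band is a pre-existing factor (not a product of the teaching method) and it affects the outcome on its own, it is a confounder. The stratified rates, not the pooled rate, identify the causal effect.
Standardising Curriculum X to the population prior GPA band mix: 0.319·167/190 + 0.334·64/107 + 0.347·4/23 = 0.541.

0.54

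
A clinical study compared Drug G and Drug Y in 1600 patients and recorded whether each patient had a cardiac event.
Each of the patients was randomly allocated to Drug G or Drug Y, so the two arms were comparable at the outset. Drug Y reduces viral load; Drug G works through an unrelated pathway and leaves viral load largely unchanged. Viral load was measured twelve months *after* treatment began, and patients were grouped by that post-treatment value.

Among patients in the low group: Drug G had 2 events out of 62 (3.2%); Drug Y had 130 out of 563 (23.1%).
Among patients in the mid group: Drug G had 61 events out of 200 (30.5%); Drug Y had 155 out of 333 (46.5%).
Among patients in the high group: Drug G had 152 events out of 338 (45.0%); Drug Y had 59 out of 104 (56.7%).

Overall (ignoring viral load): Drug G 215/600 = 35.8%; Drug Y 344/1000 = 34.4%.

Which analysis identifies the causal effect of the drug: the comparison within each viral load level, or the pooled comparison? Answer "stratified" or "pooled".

Within every viral load level Drug G has the lower rate, yet pooled Drug Y does — Simpson's reversal.
Stratifying would compare drugs among patients the drugs themselves sorted into viral load groups — a form of selection on an intermediate. The unconditioned pooled rates give the total causal effect.
Pooled: Drug G 35.8% vs Drug Y 34.4%; Drug Y is lower overall.

pooled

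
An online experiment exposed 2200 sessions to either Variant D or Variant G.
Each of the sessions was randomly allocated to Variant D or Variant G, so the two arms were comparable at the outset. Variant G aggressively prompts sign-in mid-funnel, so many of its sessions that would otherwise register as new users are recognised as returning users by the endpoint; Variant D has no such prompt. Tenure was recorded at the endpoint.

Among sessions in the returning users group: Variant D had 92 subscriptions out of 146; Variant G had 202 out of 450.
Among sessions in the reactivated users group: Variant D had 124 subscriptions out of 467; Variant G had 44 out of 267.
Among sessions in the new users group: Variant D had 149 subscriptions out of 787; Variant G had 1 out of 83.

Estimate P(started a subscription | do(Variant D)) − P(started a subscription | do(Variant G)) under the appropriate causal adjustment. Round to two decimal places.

-0.05

The user tenure-specific comparison favours Variant D throughout, but the pooled figures favour Variant G. The question is whether to condition on user tenure.
User tenure lies on the pathway variant → user tenure → outcome, so adjusting for it blocks the indirect effect. For the total causal effect of variant, use the unadjusted pooled rates.
The causal difference is the pooled difference: 0.261 − 0.309 = -0.048.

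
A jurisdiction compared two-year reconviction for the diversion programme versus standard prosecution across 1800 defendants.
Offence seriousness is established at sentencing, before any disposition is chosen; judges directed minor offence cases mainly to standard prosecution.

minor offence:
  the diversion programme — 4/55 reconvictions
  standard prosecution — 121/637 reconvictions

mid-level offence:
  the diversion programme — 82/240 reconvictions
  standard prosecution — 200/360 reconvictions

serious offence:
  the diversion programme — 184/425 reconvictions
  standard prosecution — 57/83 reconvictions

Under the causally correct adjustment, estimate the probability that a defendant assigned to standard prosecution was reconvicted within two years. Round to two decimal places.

0.45

The offence seriousness-specific comparison favours the diversion programme throughout, but the pooled figures favour standard prosecution. The question is whether to condition on offence seriousness.
The imbalance in offence seriousness arose from how defendants were allocated, not from anything the disposition did; and offence seriousness independently affects the outcome. The pooled gap is confounded — condition on offence seriousness.
Standardising standard prosecution to the population offence seriousness mix: 0.384·121/637 + 0.333·200/360 + 0.282·57/83 = 0.452.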